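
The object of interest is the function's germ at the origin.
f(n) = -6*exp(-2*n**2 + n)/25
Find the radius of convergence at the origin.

The radius of convergence is infinite.

The factor exp(-2*n**2 + n) is entire and contributes no finite singular point.
The polynomial part has no poles.
No finite singular points: the Taylor series at 0 converges everywhere.


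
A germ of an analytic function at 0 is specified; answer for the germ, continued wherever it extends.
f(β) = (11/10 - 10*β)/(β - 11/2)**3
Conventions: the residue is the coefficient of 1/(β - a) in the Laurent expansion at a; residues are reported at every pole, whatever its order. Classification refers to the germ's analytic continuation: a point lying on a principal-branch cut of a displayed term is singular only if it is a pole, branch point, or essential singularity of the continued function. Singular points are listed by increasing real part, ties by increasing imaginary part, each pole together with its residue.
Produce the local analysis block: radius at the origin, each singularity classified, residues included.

Radius of convergence at 0: 11/2.
At 11/2: a pole of order 3; residue 0.

Denominator factor (β - 11/2)^3: pole of order 3 at 11/2, modulus 11/2.
The radius of convergence is the smallest modulus among the singular points: 11/2.
At the order-3 pole 11/2 set g(β) = (β - (11/2))^3*f(β) = 11/10 - 10*β.
Order-3 pole: residue = g''(a)/2; g''(11/2) = 0, so the residue is 0.


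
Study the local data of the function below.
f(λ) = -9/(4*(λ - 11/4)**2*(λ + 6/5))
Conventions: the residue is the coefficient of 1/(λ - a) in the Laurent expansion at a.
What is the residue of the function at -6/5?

At the order-1 pole -6/5 set g(λ) = (λ - (-6/5))*f(λ) = -9/(4*(λ - 11/4)**2).
Simple pole: residue = g(a) at a = -6/5, which is -900/6241.

The residue is -900/6241.


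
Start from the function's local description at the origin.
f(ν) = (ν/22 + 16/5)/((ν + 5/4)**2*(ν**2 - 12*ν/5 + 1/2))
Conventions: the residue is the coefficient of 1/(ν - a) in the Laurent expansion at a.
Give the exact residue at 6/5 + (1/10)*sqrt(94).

The factor ν**2 - 12*ν/5 + 1/2 splits as (ν - a)(ν - a') with a = 6/5 + (1/10)*sqrt(94), a' = 6/5 - (1/10)*sqrt(94). At the order-1 pole a set g(ν) = (ν - a)*f(ν) = [(ν/22 + 16/5)/(ν + 5/4)**2] / (ν - a').
Simple pole: residue = g(a) at a = 6/5 + (1/10)*sqrt(94), which is -183412/601425 + (1313272/28266975)*sqrt(94).

The residue is -183412/601425 + (1313272/28266975)*sqrt(94).


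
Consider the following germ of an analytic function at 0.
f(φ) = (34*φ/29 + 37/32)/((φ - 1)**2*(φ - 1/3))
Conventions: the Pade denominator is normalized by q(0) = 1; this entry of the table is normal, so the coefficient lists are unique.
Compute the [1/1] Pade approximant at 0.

The Pade approximant has numerator coefficients [-111/32, -15080167/1996128]; denominator coefficients [1, -24754/6453].

Taylor coefficients needed (expand at 0): a_0 = -111/32, a_1 = -19359/928, a_2 = -37131/464.
Write the denominator as Q(φ) = 1 + q1*φ. Requiring Q*f - P = O(φ^3) with deg P <= 1 kills the coefficients of φ^2..φ^2 in Q*f:
  φ^2: a_2 + q1*a_1 = 0, i.e. -37131/464 + (-19359/928)*q1 = 0.
Solving this linear system: q1 = -24754/6453.
The numerator is Q*f truncated at degree 1: P0 = a_0 = -111/32; P1 = a_1 + q1*a_0 = -15080167/1996128.


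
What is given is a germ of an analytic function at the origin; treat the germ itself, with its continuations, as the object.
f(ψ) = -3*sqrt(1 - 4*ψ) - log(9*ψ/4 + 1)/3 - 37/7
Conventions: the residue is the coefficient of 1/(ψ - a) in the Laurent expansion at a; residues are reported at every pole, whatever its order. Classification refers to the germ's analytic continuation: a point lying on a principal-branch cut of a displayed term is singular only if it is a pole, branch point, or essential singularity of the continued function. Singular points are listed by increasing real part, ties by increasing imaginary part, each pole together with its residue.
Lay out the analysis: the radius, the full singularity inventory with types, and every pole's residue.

Radius of convergence at 0: 1/4.
At -4/9: a logarithmic branch point.
At 1/4: an algebraic (square-root) branch point.

Branch term (-3)*sqrt(1 - ψ/(1/4)): its argument vanishes at ψ = 1/4, a square-root branch point, modulus 1/4.
Branch term (-1/3)*log(1 - ψ/(-4/9)): its argument vanishes at ψ = -4/9, a logarithmic branch point, modulus 4/9.
The radius of convergence is the smallest modulus among the singular points: 1/4.
List the singular points by increasing real part (a conjugate pair: the negative imaginary part first).


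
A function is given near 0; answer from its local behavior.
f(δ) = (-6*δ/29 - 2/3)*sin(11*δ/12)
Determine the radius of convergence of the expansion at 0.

The factor sin(11*δ/12) is entire and contributes no finite singular point.
The polynomial part has no poles.
No finite singular points: the Taylor series at 0 converges everywhere.

The radius of convergence is infinite.


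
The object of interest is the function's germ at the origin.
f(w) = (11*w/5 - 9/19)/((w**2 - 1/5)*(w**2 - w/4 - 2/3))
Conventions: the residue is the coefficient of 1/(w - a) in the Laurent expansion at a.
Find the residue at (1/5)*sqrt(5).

The residue is -39162/14041 + (11322/14041)*sqrt(5).

The factor w**2 - 1/5 splits as (w - a)(w - a') with a = (1/5)*sqrt(5), a' = -(1/5)*sqrt(5). At the order-1 pole a set g(w) = (w - a)*f(w) = [(11*w/5 - 9/19)/(w**2 - w/4 - 2/3)] / (w - a').
Simple pole: residue = g(a) at a = (1/5)*sqrt(5), which is -39162/14041 + (11322/14041)*sqrt(5).


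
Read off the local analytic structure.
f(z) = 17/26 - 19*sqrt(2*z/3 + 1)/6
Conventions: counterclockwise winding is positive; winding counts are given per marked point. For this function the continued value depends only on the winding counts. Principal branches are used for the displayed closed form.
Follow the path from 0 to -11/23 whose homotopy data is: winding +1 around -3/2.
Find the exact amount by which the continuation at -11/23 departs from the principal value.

Continued minus principal equals (19/207)*sqrt(3243).

The rational part is single-valued and drops out of the difference; each branch term changes only by its own monodromy.
(-19/6)*sqrt(1 - z/(-3/2)): winding +1 is odd, the square root flips sign, contributing -2*(-19/6)*sqrt(1 - (-11/23)/(-3/2)) = -2*(-19/6)*sqrt(47/69) = (19/207)*sqrt(3243).
Summing the contributions at z = -11/23 gives (19/207)*sqrt(3243).


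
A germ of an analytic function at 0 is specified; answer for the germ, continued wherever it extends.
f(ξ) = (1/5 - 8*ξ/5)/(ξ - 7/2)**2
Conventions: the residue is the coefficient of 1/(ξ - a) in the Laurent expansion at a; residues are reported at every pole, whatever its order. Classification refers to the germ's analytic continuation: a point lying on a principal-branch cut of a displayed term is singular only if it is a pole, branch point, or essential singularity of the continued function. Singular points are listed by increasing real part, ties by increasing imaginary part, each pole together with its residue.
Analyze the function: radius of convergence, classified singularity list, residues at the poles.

Denominator factor (ξ - 7/2)^2: pole of order 2 at 7/2, modulus 7/2.
The radius of convergence is the smallest modulus among the singular points: 7/2.
At the order-2 pole 7/2 set g(ξ) = (ξ - (7/2))^2*f(ξ) = 1/5 - 8*ξ/5.
Order-2 pole: residue = g'(a); g'(7/2) = -8/5, so the residue is -8/5.

Radius of convergence at 0: 7/2.
At 7/2: a pole of order 2; residue -8/5.


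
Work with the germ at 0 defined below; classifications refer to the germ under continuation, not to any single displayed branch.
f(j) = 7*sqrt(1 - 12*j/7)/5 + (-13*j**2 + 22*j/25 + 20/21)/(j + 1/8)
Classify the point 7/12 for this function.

The point is an algebraic (square-root) branch point.

The term (7/5)*sqrt(1 - j/(7/12)) has argument 1 - 7/12/(7/12) = 0 at 7/12: a square-root (algebraic, two-sheeted) branch point; the remaining terms are analytic or single-valued there.


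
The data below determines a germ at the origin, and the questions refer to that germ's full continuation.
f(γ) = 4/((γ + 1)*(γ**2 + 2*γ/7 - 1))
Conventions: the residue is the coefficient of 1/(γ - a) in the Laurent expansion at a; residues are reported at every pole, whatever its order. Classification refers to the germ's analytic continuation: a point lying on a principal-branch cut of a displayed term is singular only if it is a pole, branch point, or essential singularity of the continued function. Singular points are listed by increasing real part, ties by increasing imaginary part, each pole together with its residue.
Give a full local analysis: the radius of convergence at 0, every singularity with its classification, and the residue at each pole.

Denominator factor (γ + 1): pole of order 1 at -1, modulus 1.
Denominator factor (γ**2 + 2*γ/7 - 1): discriminant 200/49, real irrational roots -1/7 + (5/7)*sqrt(2) and -1/7 - (5/7)*sqrt(2); poles of order 1, moduli -1/7 + (5/7)*sqrt(2) and 1/7 + (5/7)*sqrt(2).
The radius of convergence is the smallest modulus among the singular points: -1/7 + (5/7)*sqrt(2).
The factor γ**2 + 2*γ/7 - 1 splits as (γ - a)(γ - a') with a = -1/7 - (5/7)*sqrt(2), a' = -1/7 + (5/7)*sqrt(2). At the order-1 pole a set g(γ) = (γ - a)*f(γ) = [4/(γ + 1)] / (γ - a').
Simple pole: residue = g(a) at a = -1/7 - (5/7)*sqrt(2), which is 7 + (21/5)*sqrt(2).
At the order-1 pole -1 set g(γ) = (γ - (-1))*f(γ) = 4/(γ**2 + 2*γ/7 - 1).
Simple pole: residue = g(a) at a = -1, which is -14.
The factor γ**2 + 2*γ/7 - 1 splits as (γ - a)(γ - a') with a = -1/7 + (5/7)*sqrt(2), a' = -1/7 - (5/7)*sqrt(2). At the order-1 pole a set g(γ) = (γ - a)*f(γ) = [4/(γ + 1)] / (γ - a').
Simple pole: residue = g(a) at a = -1/7 + (5/7)*sqrt(2), which is 7 - (21/5)*sqrt(2).
List the singular points by increasing real part (a conjugate pair: the negative imaginary part first).

Radius of convergence at 0: -1/7 + (5/7)*sqrt(2).
At -1/7 - (5/7)*sqrt(2): a pole of order 1; residue 7 + (21/5)*sqrt(2).
At -1: a pole of order 1; residue -14.
At -1/7 + (5/7)*sqrt(2): a pole of order 1; residue 7 - (21/5)*sqrt(2).


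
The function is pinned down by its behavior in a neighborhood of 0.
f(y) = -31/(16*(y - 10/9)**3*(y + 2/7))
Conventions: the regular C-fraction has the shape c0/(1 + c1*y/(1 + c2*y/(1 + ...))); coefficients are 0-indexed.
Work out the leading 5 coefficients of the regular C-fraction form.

Taylor coefficients (expand at 0): a_0 = 158193/32000, a_1 = -158193/40000, a_2 = 60587919/1600000, a_3 = -9649773/100000, a_4 = 24729204339/64000000.
c0 = a_0 = 158193/32000. Peel one level at a time: if S = 1 + c*y/S' with S'(0) = 1, then c is the y-coefficient of S and S' = c*y/(S - 1).
S_1 = c0/f = 1 + (4/5)*y + (-351/50)*y^2 + ...; c1 = 4/5.
S_2 = c1*y/(S_1 - 1) = 1 + (351/40)*y + (107649/1600)*y^2 + ...; c2 = 351/40.
S_3 = c2*y/(S_2 - 1) = 1 + (-3987/520)*y + (29187/33800)*y^2 + ...; c3 = -3987/520.
S_4 = c3*y/(S_3 - 1) = 1 + (3243/28795)*y + ...; c4 = 3243/28795.

The regular C-fraction coefficients are [158193/32000, 4/5, 351/40, -3987/520, 3243/28795].


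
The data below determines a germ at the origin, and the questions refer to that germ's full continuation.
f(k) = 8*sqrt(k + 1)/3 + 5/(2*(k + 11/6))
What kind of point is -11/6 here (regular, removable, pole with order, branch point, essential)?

The denominator factor k + 11/6 vanishes at -11/6 and appears to the power 1; the numerator there equals 5/2, nonzero, and no other factor vanishes.
The branch terms are analytic at this point.
Hence a pole whose order is the multiplicity, 1.

The point is a pole of order 1.


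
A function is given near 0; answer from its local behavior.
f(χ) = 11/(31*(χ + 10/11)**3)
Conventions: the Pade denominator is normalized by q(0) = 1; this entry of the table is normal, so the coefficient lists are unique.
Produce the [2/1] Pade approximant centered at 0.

Taylor coefficients needed (expand at 0): a_0 = 14641/31000, a_1 = -483153/310000, a_2 = 5314683/1550000, a_3 = -19487171/3100000.
Write the denominator as Q(χ) = 1 + q1*χ. Requiring Q*f - P = O(χ^4) with deg P <= 2 kills the coefficients of χ^3..χ^3 in Q*f:
  χ^3: a_3 + q1*a_2 = 0, i.e. -19487171/3100000 + (5314683/1550000)*q1 = 0.
Solving this linear system: q1 = 11/6.
The numerator is Q*f truncated at degree 2: P0 = a_0 = 14641/31000; P1 = a_1 + q1*a_0 = -161051/232500; P2 = a_2 + q1*a_1 = 1771561/3100000.

The Pade approximant has numerator coefficients [14641/31000, -161051/232500, 1771561/3100000]; denominator coefficients [1, 11/6].


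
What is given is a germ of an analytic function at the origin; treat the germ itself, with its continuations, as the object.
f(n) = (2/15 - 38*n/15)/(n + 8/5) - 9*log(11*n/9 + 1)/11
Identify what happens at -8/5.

The point is a pole of order 1.

The denominator factor n + 8/5 vanishes at -8/5 and appears to the power 1; the numerator there equals 314/75, nonzero, and no other factor vanishes.
The branch terms are analytic at this point.
Hence a pole whose order is the multiplicity, 1.


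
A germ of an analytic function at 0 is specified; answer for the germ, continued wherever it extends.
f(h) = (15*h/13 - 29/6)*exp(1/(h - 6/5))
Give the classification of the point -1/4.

There is no denominator, hence no pole anywhere.
The essential point of exp(1/(h - (6/5))) is 6/5, not -1/4.
So the germ continues analytically to -1/4.

The point is a regular point.


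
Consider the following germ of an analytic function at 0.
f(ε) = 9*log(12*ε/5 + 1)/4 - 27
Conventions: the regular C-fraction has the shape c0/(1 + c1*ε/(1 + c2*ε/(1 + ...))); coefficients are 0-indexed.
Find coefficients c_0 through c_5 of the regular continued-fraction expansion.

The regular C-fraction coefficients are [-27, 1/5, 1, 12/25, 18/25, 8/15].

Taylor coefficients (expand at 0): a_0 = -27, a_1 = 27/5, a_2 = -162/25, a_3 = 1296/125, a_4 = -11664/625, a_5 = 559872/15625.
c0 = a_0 = -27. Peel one level at a time: if S = 1 + c*ε/S' with S'(0) = 1, then c is the ε-coefficient of S and S' = c*ε/(S - 1).
S_1 = c0/f = 1 + (1/5)*ε + (-1/5)*ε^2 + ...; c1 = 1/5.
S_2 = c1*ε/(S_1 - 1) = 1 + (1)*ε + (-12/25)*ε^2 + ...; c2 = 1.
S_3 = c2*ε/(S_2 - 1) = 1 + (12/25)*ε + (-216/625)*ε^2 + ...; c3 = 12/25.
S_4 = c3*ε/(S_3 - 1) = 1 + (18/25)*ε + (-48/125)*ε^2 + ...; c4 = 18/25.
S_5 = c4*ε/(S_4 - 1) = 1 + (8/15)*ε + ...; c5 = 8/15.


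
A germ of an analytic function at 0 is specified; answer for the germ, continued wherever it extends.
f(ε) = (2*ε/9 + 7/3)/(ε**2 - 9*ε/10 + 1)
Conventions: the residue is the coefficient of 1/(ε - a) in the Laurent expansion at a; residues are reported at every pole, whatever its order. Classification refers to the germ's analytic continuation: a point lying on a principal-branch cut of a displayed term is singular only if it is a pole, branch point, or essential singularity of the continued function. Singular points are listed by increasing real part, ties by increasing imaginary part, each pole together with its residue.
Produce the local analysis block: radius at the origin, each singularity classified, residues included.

Radius of convergence at 0: 1.
At (9/20) - ((1/20)*sqrt(319))*i: a pole of order 1; residue (1/9) + ((73/957)*sqrt(319))*i.
At (9/20) + ((1/20)*sqrt(319))*i: a pole of order 1; residue (1/9) - ((73/957)*sqrt(319))*i.

Denominator factor (ε**2 - 9*ε/10 + 1): discriminant -319/100, complex-conjugate roots (9/20) + ((1/20)*sqrt(319))*i and (9/20) - ((1/20)*sqrt(319))*i; poles of order 1, moduli 1 and 1.
The radius of convergence is the smallest modulus among the singular points: 1.
The factor ε**2 - 9*ε/10 + 1 splits as (ε - a)(ε - a') with a = (9/20) - ((1/20)*sqrt(319))*i, a' = (9/20) + ((1/20)*sqrt(319))*i. At the order-1 pole a set g(ε) = (ε - a)*f(ε) = [2*ε/9 + 7/3] / (ε - a').
Simple pole: residue = g(a) at a = (9/20) - ((1/20)*sqrt(319))*i, which is (1/9) + ((73/957)*sqrt(319))*i.
The factor ε**2 - 9*ε/10 + 1 splits as (ε - a)(ε - a') with a = (9/20) + ((1/20)*sqrt(319))*i, a' = (9/20) - ((1/20)*sqrt(319))*i. At the order-1 pole a set g(ε) = (ε - a)*f(ε) = [2*ε/9 + 7/3] / (ε - a').
Simple pole: residue = g(a) at a = (9/20) + ((1/20)*sqrt(319))*i, which is (1/9) - ((73/957)*sqrt(319))*i.
List the singular points by increasing real part (a conjugate pair: the negative imaginary part first).


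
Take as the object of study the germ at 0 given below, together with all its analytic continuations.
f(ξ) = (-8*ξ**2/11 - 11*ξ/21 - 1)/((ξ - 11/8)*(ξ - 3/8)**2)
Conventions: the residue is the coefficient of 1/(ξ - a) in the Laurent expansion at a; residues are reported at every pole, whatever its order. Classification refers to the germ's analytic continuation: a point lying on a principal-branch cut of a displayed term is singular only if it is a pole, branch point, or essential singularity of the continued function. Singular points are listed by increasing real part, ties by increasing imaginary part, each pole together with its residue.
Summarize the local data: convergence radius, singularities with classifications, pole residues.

Denominator factor (ξ - 11/8): pole of order 1 at 11/8, modulus 11/8.
Denominator factor (ξ - 3/8)^2: pole of order 2 at 3/8, modulus 3/8.
The radius of convergence is the smallest modulus among the singular points: 3/8.
At the order-2 pole 3/8 set g(ξ) = (ξ - (3/8))^2*f(ξ) = (-8*ξ**2/11 - 11*ξ/21 - 1)/(ξ - 11/8).
Order-2 pole: residue = g'(a); g'(3/8) = 547/231, so the residue is 547/231.
At the order-1 pole 11/8 set g(ξ) = (ξ - (11/8))*f(ξ) = (-8*ξ**2/11 - 11*ξ/21 - 1)/(ξ - 3/8)**2.
Simple pole: residue = g(a) at a = 11/8, which is -65/21.
List the singular points by increasing real part (a conjugate pair: the negative imaginary part first).

Radius of convergence at 0: 3/8.
At 3/8: a pole of order 2; residue 547/231.
At 11/8: a pole of order 1; residue -65/21.


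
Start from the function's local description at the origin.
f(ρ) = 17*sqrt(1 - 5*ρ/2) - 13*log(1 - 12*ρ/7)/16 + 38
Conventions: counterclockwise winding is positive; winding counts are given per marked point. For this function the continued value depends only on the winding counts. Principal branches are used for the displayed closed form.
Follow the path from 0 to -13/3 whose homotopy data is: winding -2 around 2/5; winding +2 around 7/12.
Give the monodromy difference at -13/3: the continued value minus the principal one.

Continued minus principal equals -(13/4)*pi*i.

The rational part is single-valued and drops out of the difference; each branch term changes only by its own monodromy.
(17)*sqrt(1 - ρ/(2/5)): winding -2 is even, the square root returns to the same sheet, contribution 0.
(-13/16)*log(1 - ρ/(7/12)): each positive loop around 7/12 adds 2*pi*i to the log, so winding +2 contributes (-13/16)*(2)*2*pi*i = -(13/4)*pi*i.
Summing the contributions at ρ = -13/3 gives -(13/4)*pi*i.


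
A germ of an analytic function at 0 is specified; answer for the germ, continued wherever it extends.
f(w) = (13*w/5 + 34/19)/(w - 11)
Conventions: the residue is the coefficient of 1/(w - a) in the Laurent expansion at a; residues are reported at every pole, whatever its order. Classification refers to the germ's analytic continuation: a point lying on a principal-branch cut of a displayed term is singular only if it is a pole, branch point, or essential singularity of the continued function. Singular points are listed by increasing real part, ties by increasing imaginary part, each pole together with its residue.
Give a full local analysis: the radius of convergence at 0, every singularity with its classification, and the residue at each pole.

Denominator factor (w - 11): pole of order 1 at 11, modulus 11.
The radius of convergence is the smallest modulus among the singular points: 11.
At the order-1 pole 11 set g(w) = (w - (11))*f(w) = 13*w/5 + 34/19.
Simple pole: residue = g(a) at a = 11, which is 2887/95.

Radius of convergence at 0: 11.
At 11: a pole of order 1; residue 2887/95.


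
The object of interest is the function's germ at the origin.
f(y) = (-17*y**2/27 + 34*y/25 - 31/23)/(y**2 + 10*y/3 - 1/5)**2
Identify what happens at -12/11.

The point is a regular point.

Denominator factors: y**2 + 10*y/3 - 1/5 = -1601/605 at y = -12/11 — none vanishes.
So the germ continues analytically to -12/11.


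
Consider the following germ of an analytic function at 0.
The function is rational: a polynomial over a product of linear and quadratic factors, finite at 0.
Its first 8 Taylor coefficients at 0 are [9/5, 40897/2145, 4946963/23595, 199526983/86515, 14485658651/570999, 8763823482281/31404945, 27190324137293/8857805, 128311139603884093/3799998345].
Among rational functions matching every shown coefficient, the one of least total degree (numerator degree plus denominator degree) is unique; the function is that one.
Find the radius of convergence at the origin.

The radius of convergence is 1/11.

No rational of total degree below 3 reproduces all 8 coefficients; solving the [1/2] Pade equations on them gives f(λ) = (9/5 - 35*λ/39)/((λ - 11)*(λ - 1/11)), whose expansion matches every shown term.
Denominator factor (λ - 11): pole of order 1 at 11, modulus 11.
Denominator factor (λ - 1/11): pole of order 1 at 1/11, modulus 1/11.
The radius of convergence is the smallest modulus among the singular points: 1/11.


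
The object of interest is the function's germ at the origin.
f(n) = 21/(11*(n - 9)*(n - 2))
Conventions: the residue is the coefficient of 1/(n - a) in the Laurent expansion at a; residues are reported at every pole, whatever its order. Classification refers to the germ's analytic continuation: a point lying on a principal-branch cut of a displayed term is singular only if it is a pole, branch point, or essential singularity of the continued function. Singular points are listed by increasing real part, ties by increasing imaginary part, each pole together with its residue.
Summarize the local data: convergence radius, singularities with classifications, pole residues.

Radius of convergence at 0: 2.
At 2: a pole of order 1; residue -3/11.
At 9: a pole of order 1; residue 3/11.

Denominator factor (n - 9): pole of order 1 at 9, modulus 9.
Denominator factor (n - 2): pole of order 1 at 2, modulus 2.
The radius of convergence is the smallest modulus among the singular points: 2.
At the order-1 pole 2 set g(n) = (n - (2))*f(n) = 21/(11*(n - 9)).
Simple pole: residue = g(a) at a = 2, which is -3/11.
At the order-1 pole 9 set g(n) = (n - (9))*f(n) = 21/(11*(n - 2)).
Simple pole: residue = g(a) at a = 9, which is 3/11.
List the singular points by increasing real part (a conjugate pair: the negative imaginary part first).


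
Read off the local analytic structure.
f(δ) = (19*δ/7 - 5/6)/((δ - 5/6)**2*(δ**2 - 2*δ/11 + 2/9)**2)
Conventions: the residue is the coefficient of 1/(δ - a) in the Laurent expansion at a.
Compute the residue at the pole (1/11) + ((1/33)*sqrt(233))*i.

The factor δ**2 - 2*δ/11 + 2/9 splits as (δ - a)(δ - a') with a = (1/11) + ((1/33)*sqrt(233))*i, a' = (1/11) - ((1/33)*sqrt(233))*i. At the order-2 pole a set g(δ) = (δ - a)^2*f(δ) = [(19*δ/7 - 5/6)/(δ - 5/6)**2] / (δ - a')^2.
Order-2 pole: residue = g'(a); g'((1/11) + ((1/33)*sqrt(233))*i) = (17432712/7212107) + ((170943256143/783076153846)*sqrt(233))*i, so the residue is (17432712/7212107) + ((170943256143/783076153846)*sqrt(233))*i.

The residue is (17432712/7212107) + ((170943256143/783076153846)*sqrt(233))*i.


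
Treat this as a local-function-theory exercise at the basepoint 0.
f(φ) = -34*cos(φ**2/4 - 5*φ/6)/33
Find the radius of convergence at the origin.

The radius of convergence is infinite.

The factor cos(φ**2/4 - 5*φ/6) is entire and contributes no finite singular point.
The polynomial part has no poles.
No finite singular points: the Taylor series at 0 converges everywhere.


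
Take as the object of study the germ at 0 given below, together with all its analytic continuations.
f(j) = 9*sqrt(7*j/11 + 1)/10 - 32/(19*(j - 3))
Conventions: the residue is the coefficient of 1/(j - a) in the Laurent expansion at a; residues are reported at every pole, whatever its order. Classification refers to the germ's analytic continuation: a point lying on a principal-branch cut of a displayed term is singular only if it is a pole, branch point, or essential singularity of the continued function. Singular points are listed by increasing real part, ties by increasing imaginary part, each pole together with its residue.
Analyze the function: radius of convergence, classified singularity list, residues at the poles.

Denominator factor (j - 3): pole of order 1 at 3, modulus 3.
Branch term (9/10)*sqrt(1 - j/(-11/7)): its argument vanishes at j = -11/7, a square-root branch point, modulus 11/7.
The radius of convergence is the smallest modulus among the singular points: 11/7.
The branch term is analytic at 3 and contributes nothing to the residue; only the rational part matters.
At the order-1 pole 3 set g(j) = (j - (3))*(rational part) = -32/19.
Simple pole: residue = g(a) at a = 3, which is -32/19.
List the singular points by increasing real part (a conjugate pair: the negative imaginary part first).

Radius of convergence at 0: 11/7.
At -11/7: an algebraic (square-root) branch point.
At 3: a pole of order 1; residue -32/19.


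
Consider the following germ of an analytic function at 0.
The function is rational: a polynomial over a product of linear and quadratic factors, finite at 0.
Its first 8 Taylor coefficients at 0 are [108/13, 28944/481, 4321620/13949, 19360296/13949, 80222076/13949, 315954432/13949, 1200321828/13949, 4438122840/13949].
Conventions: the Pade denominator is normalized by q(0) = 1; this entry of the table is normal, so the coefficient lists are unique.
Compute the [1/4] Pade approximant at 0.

The Pade approximant has numerator coefficients [108/13, 405517356936/23112337157]; denominator coefficients [1, -246561342/48050597, -174861863/1393467313, 35118080000/1393467313, -519747584000/40410552077].

Taylor coefficients needed (read off): a_0 = 108/13, a_1 = 28944/481, a_2 = 4321620/13949, a_3 = 19360296/13949, a_4 = 80222076/13949, a_5 = 315954432/13949.
Write the denominator as Q(ψ) = 1 + q1*ψ + q2*ψ^2 + q3*ψ^3 + q4*ψ^4. Requiring Q*f - P = O(ψ^6) with deg P <= 1 kills the coefficients of ψ^2..ψ^5 in Q*f:
  ψ^2: a_2 + q1*a_1 + q2*a_0 = 0, i.e. 4321620/13949 + (28944/481)*q1 + (108/13)*q2 = 0.
  ψ^3: a_3 + q1*a_2 + q2*a_1 + q3*a_0 = 0, i.e. 19360296/13949 + (4321620/13949)*q1 + (28944/481)*q2 + (108/13)*q3 = 0.
  ψ^4: a_4 + q1*a_3 + q2*a_2 + q3*a_1 + q4*a_0 = 0, i.e. 80222076/13949 + (19360296/13949)*q1 + (4321620/13949)*q2 + (28944/481)*q3 + (108/13)*q4 = 0.
  ψ^5: a_5 + q1*a_4 + q2*a_3 + q3*a_2 + q4*a_1 = 0, i.e. 315954432/13949 + (80222076/13949)*q1 + (19360296/13949)*q2 + (4321620/13949)*q3 + (28944/481)*q4 = 0.
Solving this linear system: q1 = -246561342/48050597, q2 = -174861863/1393467313, q3 = 35118080000/1393467313, q4 = -519747584000/40410552077.
The numerator is Q*f truncated at degree 1: P0 = a_0 = 108/13; P1 = a_1 + q1*a_0 = 405517356936/23112337157.


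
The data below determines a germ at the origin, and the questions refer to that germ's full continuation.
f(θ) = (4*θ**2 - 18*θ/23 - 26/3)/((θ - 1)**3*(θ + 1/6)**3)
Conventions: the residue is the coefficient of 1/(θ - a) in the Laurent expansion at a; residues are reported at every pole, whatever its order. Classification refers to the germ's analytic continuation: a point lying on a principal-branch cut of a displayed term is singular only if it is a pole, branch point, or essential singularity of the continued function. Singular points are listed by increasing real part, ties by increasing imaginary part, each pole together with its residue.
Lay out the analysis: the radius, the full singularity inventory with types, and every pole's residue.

Denominator factor (θ - 1)^3: pole of order 3 at 1, modulus 1.
Denominator factor (θ + 1/6)^3: pole of order 3 at -1/6, modulus 1/6.
The radius of convergence is the smallest modulus among the singular points: 1/6.
At the order-3 pole -1/6 set g(θ) = (θ - (-1/6))^3*f(θ) = (4*θ**2 - 18*θ/23 - 26/3)/(θ - 1)**3.
Order-3 pole: residue = g''(a)/2; g''(-1/6) = 18783360/386561, so the residue is 9391680/386561.
At the order-3 pole 1 set g(θ) = (θ - (1))^3*f(θ) = (4*θ**2 - 18*θ/23 - 26/3)/(θ + 1/6)**3.
Order-3 pole: residue = g''(a)/2; g''(1) = -18783360/386561, so the residue is -9391680/386561.
List the singular points by increasing real part (a conjugate pair: the negative imaginary part first).

Radius of convergence at 0: 1/6.
At -1/6: a pole of order 3; residue 9391680/386561.
At 1: a pole of order 3; residue -9391680/386561.


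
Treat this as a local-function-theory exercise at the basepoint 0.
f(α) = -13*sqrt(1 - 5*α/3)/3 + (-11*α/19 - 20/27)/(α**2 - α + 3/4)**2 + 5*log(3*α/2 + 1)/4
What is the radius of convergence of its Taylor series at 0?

The radius of convergence is 3/5.

Denominator factor (α**2 - α + 3/4)^2: discriminant -2, complex-conjugate roots (1/2) + ((1/2)*sqrt(2))*i and (1/2) - ((1/2)*sqrt(2))*i; poles of order 2, moduli (1/2)*sqrt(3) and (1/2)*sqrt(3).
Branch term (5/4)*log(1 - α/(-2/3)): its argument vanishes at α = -2/3, a logarithmic branch point, modulus 2/3.
Branch term (-13/3)*sqrt(1 - α/(3/5)): its argument vanishes at α = 3/5, a square-root branch point, modulus 3/5.
The radius of convergence is the smallest modulus among the singular points: 3/5.


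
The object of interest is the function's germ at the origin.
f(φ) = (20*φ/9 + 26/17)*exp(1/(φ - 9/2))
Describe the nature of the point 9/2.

The point is an essential singularity.

The exponent 1/(φ - (9/2)) has a pole at 9/2, so exp(1/(φ - (9/2))) takes every nonzero value near it: an essential singularity (not a pole of any order).


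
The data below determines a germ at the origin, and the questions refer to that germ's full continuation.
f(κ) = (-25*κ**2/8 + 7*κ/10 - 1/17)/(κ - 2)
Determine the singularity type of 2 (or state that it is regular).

The point is a pole of order 1.

The denominator factor κ - 2 vanishes at 2 and appears to the power 1; the numerator there equals -1897/170, nonzero, and no other factor vanishes.
Hence a pole whose order is the multiplicity, 1.


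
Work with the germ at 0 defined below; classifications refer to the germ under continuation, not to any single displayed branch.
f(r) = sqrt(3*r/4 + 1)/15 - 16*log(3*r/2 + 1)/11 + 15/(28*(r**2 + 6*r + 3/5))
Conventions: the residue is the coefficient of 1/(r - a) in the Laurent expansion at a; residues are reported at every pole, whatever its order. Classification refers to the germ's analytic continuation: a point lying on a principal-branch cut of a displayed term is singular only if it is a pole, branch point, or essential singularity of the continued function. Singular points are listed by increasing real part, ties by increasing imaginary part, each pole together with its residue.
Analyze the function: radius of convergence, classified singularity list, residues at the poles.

Denominator factor (r**2 + 6*r + 3/5): discriminant 168/5, real irrational roots -3 + (1/5)*sqrt(210) and -3 - (1/5)*sqrt(210); poles of order 1, moduli 3 - (1/5)*sqrt(210) and 3 + (1/5)*sqrt(210).
Branch term (-16/11)*log(1 - r/(-2/3)): its argument vanishes at r = -2/3, a logarithmic branch point, modulus 2/3.
Branch term (1/15)*sqrt(1 - r/(-4/3)): its argument vanishes at r = -4/3, a square-root branch point, modulus 4/3.
The radius of convergence is the smallest modulus among the singular points: 3 - (1/5)*sqrt(210).
The branch terms are analytic at -3 - (1/5)*sqrt(210) and contribute nothing to the residue; only the rational part matters.
The factor r**2 + 6*r + 3/5 splits as (r - a)(r - a') with a = -3 - (1/5)*sqrt(210), a' = -3 + (1/5)*sqrt(210). At the order-1 pole a set g(r) = (r - a)*(rational part) = [15/28] / (r - a').
Simple pole: residue = g(a) at a = -3 - (1/5)*sqrt(210), which is -(5/784)*sqrt(210).
The branch terms are analytic at -3 + (1/5)*sqrt(210) and contribute nothing to the residue; only the rational part matters.
The factor r**2 + 6*r + 3/5 splits as (r - a)(r - a') with a = -3 + (1/5)*sqrt(210), a' = -3 - (1/5)*sqrt(210). At the order-1 pole a set g(r) = (r - a)*(rational part) = [15/28] / (r - a').
Simple pole: residue = g(a) at a = -3 + (1/5)*sqrt(210), which is (5/784)*sqrt(210).
List the singular points by increasing real part (a conjugate pair: the negative imaginary part first).

Radius of convergence at 0: 3 - (1/5)*sqrt(210).
At -3 - (1/5)*sqrt(210): a pole of order 1; residue -(5/784)*sqrt(210).
At -4/3: an algebraic (square-root) branch point.
At -2/3: a logarithmic branch point.
At -3 + (1/5)*sqrt(210): a pole of order 1; residue (5/784)*sqrt(210).


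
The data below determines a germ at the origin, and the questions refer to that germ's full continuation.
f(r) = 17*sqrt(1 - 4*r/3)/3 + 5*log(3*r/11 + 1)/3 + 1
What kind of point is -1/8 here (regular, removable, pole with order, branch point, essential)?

There is no denominator, hence no pole anywhere.
Branch term sqrt(1 - r/(3/4)): argument at -1/8 is 7/6, nonzero, so -1/8 is not its branch point (a point on a principal cut is still regular for the continued germ).
Branch term log(1 - r/(-11/3)): argument at -1/8 is 85/88, nonzero, so -1/8 is not its branch point (a point on a principal cut is still regular for the continued germ).
So the germ continues analytically to -1/8.

The point is a regular point.


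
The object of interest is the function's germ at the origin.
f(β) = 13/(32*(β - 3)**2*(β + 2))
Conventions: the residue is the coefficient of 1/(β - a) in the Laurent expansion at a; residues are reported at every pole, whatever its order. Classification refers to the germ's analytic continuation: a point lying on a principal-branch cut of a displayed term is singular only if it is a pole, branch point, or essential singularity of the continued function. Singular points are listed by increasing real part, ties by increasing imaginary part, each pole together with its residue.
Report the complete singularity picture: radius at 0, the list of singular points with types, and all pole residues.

Radius of convergence at 0: 2.
At -2: a pole of order 1; residue 13/800.
At 3: a pole of order 2; residue -13/800.

Denominator factor (β - 3)^2: pole of order 2 at 3, modulus 3.
Denominator factor (β + 2): pole of order 1 at -2, modulus 2.
The radius of convergence is the smallest modulus among the singular points: 2.
At the order-1 pole -2 set g(β) = (β - (-2))*f(β) = 13/(32*(β - 3)**2).
Simple pole: residue = g(a) at a = -2, which is 13/800.
At the order-2 pole 3 set g(β) = (β - (3))^2*f(β) = 13/(32*(β + 2)).
Order-2 pole: residue = g'(a); g'(3) = -13/800, so the residue is -13/800.
List the singular points by increasing real part (a conjugate pair: the negative imaginary part first).


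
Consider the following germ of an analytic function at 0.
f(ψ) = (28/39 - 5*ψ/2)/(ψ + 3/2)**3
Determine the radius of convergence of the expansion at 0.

Denominator factor (ψ + 3/2)^3: pole of order 3 at -3/2, modulus 3/2.
The radius of convergence is the smallest modulus among the singular points: 3/2.

The radius of convergence is 3/2.


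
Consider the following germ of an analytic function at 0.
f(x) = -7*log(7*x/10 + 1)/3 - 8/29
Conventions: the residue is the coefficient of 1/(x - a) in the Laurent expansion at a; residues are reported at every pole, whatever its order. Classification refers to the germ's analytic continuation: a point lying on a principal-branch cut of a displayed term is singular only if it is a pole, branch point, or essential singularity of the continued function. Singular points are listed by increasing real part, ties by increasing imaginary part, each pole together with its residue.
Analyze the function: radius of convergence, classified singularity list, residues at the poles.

Branch term (-7/3)*log(1 - x/(-10/7)): its argument vanishes at x = -10/7, a logarithmic branch point, modulus 10/7.
The radius of convergence is the smallest modulus among the singular points: 10/7.

Radius of convergence at 0: 10/7.
At -10/7: a logarithmic branch point.


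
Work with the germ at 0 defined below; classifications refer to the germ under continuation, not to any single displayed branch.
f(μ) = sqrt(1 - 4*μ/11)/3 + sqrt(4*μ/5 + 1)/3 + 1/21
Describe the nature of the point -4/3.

There is no denominator, hence no pole anywhere.
Branch term sqrt(1 - μ/(11/4)): argument at -4/3 is 49/33, nonzero, so -4/3 is not its branch point (a point on a principal cut is still regular for the continued germ).
Branch term sqrt(1 - μ/(-5/4)): argument at -4/3 is -1/15, nonzero, so -4/3 is not its branch point (a point on a principal cut is still regular for the continued germ).
So the germ continues analytically to -4/3.

The point is a regular point.


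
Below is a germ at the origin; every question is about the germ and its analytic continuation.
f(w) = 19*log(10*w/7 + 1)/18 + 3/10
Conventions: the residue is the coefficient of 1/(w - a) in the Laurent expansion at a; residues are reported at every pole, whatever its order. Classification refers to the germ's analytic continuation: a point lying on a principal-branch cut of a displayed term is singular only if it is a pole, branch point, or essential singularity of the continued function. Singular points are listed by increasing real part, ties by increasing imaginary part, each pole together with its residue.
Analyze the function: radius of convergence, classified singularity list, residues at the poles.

Radius of convergence at 0: 7/10.
At -7/10: a logarithmic branch point.

Branch term (19/18)*log(1 - w/(-7/10)): its argument vanishes at w = -7/10, a logarithmic branch point, modulus 7/10.
The radius of convergence is the smallest modulus among the singular points: 7/10.


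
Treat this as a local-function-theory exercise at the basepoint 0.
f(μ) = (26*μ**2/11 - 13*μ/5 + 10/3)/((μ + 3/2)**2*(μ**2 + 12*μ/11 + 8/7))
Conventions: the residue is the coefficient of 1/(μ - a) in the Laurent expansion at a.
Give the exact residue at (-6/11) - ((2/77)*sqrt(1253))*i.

The factor μ**2 + 12*μ/11 + 8/7 splits as (μ - a)(μ - a') with a = (-6/11) - ((2/77)*sqrt(1253))*i, a' = (-6/11) + ((2/77)*sqrt(1253))*i. At the order-1 pole a set g(μ) = (μ - a)*f(μ) = [(26*μ**2/11 - 13*μ/5 + 10/3)/(μ + 3/2)**2] / (μ - a').
Simple pole: residue = g(a) at a = (-6/11) - ((2/77)*sqrt(1253))*i, which is (-1645882/1463405) - ((31812608/785848485)*sqrt(1253))*i.

The residue is (-1645882/1463405) - ((31812608/785848485)*sqrt(1253))*i.


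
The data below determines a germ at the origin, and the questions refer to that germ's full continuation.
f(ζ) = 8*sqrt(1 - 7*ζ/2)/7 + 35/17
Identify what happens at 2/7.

The term (8/7)*sqrt(1 - ζ/(2/7)) has argument 1 - 2/7/(2/7) = 0 at 2/7: a square-root (algebraic, two-sheeted) branch point; the remaining terms are analytic or single-valued there.

The point is an algebraic (square-root) branch point.


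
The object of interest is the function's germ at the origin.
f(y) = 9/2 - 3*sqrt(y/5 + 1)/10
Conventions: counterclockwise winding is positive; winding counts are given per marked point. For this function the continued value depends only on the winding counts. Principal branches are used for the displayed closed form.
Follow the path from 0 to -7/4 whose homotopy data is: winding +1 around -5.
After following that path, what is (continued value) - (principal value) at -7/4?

Continued minus principal equals (3/50)*sqrt(65).

The rational part is single-valued and drops out of the difference; each branch term changes only by its own monodromy.
(-3/10)*sqrt(1 - y/(-5)): winding +1 is odd, the square root flips sign, contributing -2*(-3/10)*sqrt(1 - (-7/4)/(-5)) = -2*(-3/10)*sqrt(13/20) = (3/50)*sqrt(65).
Summing the contributions at y = -7/4 gives (3/50)*sqrt(65).


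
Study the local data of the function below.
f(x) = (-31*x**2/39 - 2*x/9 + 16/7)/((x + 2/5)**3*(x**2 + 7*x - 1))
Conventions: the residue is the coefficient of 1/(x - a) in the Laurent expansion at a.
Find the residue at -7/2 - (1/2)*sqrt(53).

The residue is 398305625/411449766 - (8846876125/65420512794)*sqrt(53).

The factor x**2 + 7*x - 1 splits as (x - a)(x - a') with a = -7/2 - (1/2)*sqrt(53), a' = -7/2 + (1/2)*sqrt(53). At the order-1 pole a set g(x) = (x - a)*f(x) = [(-31*x**2/39 - 2*x/9 + 16/7)/(x + 2/5)**3] / (x - a').
Simple pole: residue = g(a) at a = -7/2 - (1/2)*sqrt(53), which is 398305625/411449766 - (8846876125/65420512794)*sqrt(53).
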